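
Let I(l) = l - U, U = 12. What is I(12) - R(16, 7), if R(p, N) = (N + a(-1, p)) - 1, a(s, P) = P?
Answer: -22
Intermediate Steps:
R(p, N) = -1 + N + p (R(p, N) = (N + p) - 1 = -1 + N + p)
I(l) = -12 + l (I(l) = l - 1*12 = l - 12 = -12 + l)
I(12) - R(16, 7) = (-12 + 12) - (-1 + 7 + 16) = 0 - 1*22 = 0 - 22 = -22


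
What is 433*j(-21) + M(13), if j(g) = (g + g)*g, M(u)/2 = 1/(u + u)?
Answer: 4964779/13 ≈ 3.8191e+5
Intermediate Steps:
M(u) = 1/u (M(u) = 2/(u + u) = 2/((2*u)) = 2*(1/(2*u)) = 1/u)
j(g) = 2*g² (j(g) = (2*g)*g = 2*g²)
433*j(-21) + M(13) = 433*(2*(-21)²) + 1/13 = 433*(2*441) + 1/13 = 433*882 + 1/13 = 381906 + 1/13 = 4964779/13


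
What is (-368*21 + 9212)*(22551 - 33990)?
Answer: -16975476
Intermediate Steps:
(-368*21 + 9212)*(22551 - 33990) = (-7728 + 9212)*(-11439) = 1484*(-11439) = -16975476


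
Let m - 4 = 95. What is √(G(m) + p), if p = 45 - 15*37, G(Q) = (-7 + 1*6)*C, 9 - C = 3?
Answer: 2*I*√129 ≈ 22.716*I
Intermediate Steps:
m = 99 (m = 4 + 95 = 99)
C = 6 (C = 9 - 1*3 = 9 - 3 = 6)
G(Q) = -6 (G(Q) = (-7 + 1*6)*6 = (-7 + 6)*6 = -1*6 = -6)
p = -510 (p = 45 - 555 = -510)
√(G(m) + p) = √(-6 - 510) = √(-516) = 2*I*√129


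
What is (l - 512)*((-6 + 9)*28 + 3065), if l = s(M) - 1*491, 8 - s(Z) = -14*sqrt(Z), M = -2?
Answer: -3133255 + 44086*I*sqrt(2) ≈ -3.1333e+6 + 62347.0*I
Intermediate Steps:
s(Z) = 8 + 14*sqrt(Z) (s(Z) = 8 - (-14)*sqrt(Z) = 8 + 14*sqrt(Z))
l = -483 + 14*I*sqrt(2) (l = (8 + 14*sqrt(-2)) - 1*491 = (8 + 14*(I*sqrt(2))) - 491 = (8 + 14*I*sqrt(2)) - 491 = -483 + 14*I*sqrt(2) ≈ -483.0 + 19.799*I)
(l - 512)*((-6 + 9)*28 + 3065) = ((-483 + 14*I*sqrt(2)) - 512)*((-6 + 9)*28 + 3065) = (-995 + 14*I*sqrt(2))*(3*28 + 3065) = (-995 + 14*I*sqrt(2))*(84 + 3065) = (-995 + 14*I*sqrt(2))*3149 = -3133255 + 44086*I*sqrt(2)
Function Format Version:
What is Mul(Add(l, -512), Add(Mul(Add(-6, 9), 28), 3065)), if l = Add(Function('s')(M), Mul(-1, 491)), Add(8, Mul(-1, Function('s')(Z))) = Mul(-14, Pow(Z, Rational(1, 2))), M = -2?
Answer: Add(-3133255, Mul(44086, I, Pow(2, Rational(1, 2)))) ≈ Add(-3.1333e+6, Mul(62347., I))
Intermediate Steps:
Function('s')(Z) = Add(8, Mul(14, Pow(Z, Rational(1, 2)))) (Function('s')(Z) = Add(8, Mul(-1, Mul(-14, Pow(Z, Rational(1, 2))))) = Add(8, Mul(14, Pow(Z, Rational(1, 2)))))
l = Add(-483, Mul(14, I, Pow(2, Rational(1, 2)))) (l = Add(Add(8, Mul(14, Pow(-2, Rational(1, 2)))), Mul(-1, 491)) = Add(Add(8, Mul(14, Mul(I, Pow(2, Rational(1, 2))))), -491) = Add(Add(8, Mul(14, I, Pow(2, Rational(1, 2)))), -491) = Add(-483, Mul(14, I, Pow(2, Rational(1, 2)))) ≈ Add(-483.00, Mul(19.799, I)))
Mul(Add(l, -512), Add(Mul(Add(-6, 9), 28), 3065)) = Mul(Add(Add(-483, Mul(14, I, Pow(2, Rational(1, 2)))), -512), Add(Mul(Add(-6, 9), 28), 3065)) = Mul(Add(-995, Mul(14, I, Pow(2, Rational(1, 2)))), Add(Mul(3, 28), 3065)) = Mul(Add(-995, Mul(14, I, Pow(2, Rational(1, 2)))), Add(84, 3065)) = Mul(Add(-995, Mul(14, I, Pow(2, Rational(1, 2)))), 3149) = Add(-3133255, Mul(44086, I, Pow(2, Rational(1, 2))))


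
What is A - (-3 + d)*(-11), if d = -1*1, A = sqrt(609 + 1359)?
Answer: -44 + 4*sqrt(123) ≈ 0.36215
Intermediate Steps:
A = 4*sqrt(123) (A = sqrt(1968) = 4*sqrt(123) ≈ 44.362)
d = -1
A - (-3 + d)*(-11) = 4*sqrt(123) - (-3 - 1)*(-11) = 4*sqrt(123) - (-4)*(-11) = 4*sqrt(123) - 1*44 = 4*sqrt(123) - 44 = -44 + 4*sqrt(123)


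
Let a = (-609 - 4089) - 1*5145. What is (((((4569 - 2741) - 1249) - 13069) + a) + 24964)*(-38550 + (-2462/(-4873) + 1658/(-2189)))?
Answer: -98355252888186/969727 ≈ -1.0143e+8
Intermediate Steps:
a = -9843 (a = -4698 - 5145 = -9843)
(((((4569 - 2741) - 1249) - 13069) + a) + 24964)*(-38550 + (-2462/(-4873) + 1658/(-2189))) = (((((4569 - 2741) - 1249) - 13069) - 9843) + 24964)*(-38550 + (-2462/(-4873) + 1658/(-2189))) = ((((1828 - 1249) - 13069) - 9843) + 24964)*(-38550 + (-2462*(-1/4873) + 1658*(-1/2189))) = (((579 - 13069) - 9843) + 24964)*(-38550 + (2462/4873 - 1658/2189)) = ((-12490 - 9843) + 24964)*(-38550 - 244556/969727) = (-22333 + 24964)*(-37383220406/969727) = 2631*(-37383220406/969727) = -98355252888186/969727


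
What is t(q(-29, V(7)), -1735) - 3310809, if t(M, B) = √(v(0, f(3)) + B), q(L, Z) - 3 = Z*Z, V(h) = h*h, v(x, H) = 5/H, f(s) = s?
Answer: -3310809 + 20*I*√39/3 ≈ -3.3108e+6 + 41.633*I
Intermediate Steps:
V(h) = h²
q(L, Z) = 3 + Z² (q(L, Z) = 3 + Z*Z = 3 + Z²)
t(M, B) = √(5/3 + B)
t(q(-29, V(7)), -1735) - 3310809 = √(15 + 9*(-1735))/3 - 3310809 = √(15 - 15615)/3 - 3310809 = √(-15600)/3 - 3310809 = (20*I*√39)/3 - 3310809 = 20*I*√39/3 - 3310809 = -3310809 + 20*I*√39/3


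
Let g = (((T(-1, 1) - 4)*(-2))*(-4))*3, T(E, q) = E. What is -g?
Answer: 120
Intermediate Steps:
g = -120 (g = (((-1 - 4)*(-2))*(-4))*3 = (-5*(-2)*(-4))*3 = (10*(-4))*3 = -40*3 = -120)
-g = -1*(-120) = 120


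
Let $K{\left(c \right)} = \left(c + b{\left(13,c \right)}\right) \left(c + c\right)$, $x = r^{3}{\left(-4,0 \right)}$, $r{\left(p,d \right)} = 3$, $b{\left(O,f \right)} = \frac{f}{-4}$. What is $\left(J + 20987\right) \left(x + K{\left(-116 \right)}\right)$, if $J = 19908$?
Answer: $826528845$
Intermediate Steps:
$b{\left(O,f \right)} = - \frac{f}{4}$ ($b{\left(O,f \right)} = f \left(- \frac{1}{4}\right) = - \frac{f}{4}$)
$x = 27$ ($x = 3^{3} = 27$)
$K{\left(c \right)} = \frac{3 c^{2}}{2}$ ($K{\left(c \right)} = \left(c - \frac{c}{4}\right) \left(c + c\right) = \frac{3 c}{4} \cdot 2 c = \frac{3 c^{2}}{2}$)
$\left(J + 20987\right) \left(x + K{\left(-116 \right)}\right) = \left(19908 + 20987\right) \left(27 + \frac{3 \left(-116\right)^{2}}{2}\right) = 40895 \left(27 + \frac{3}{2} \cdot 13456\right) = 40895 \left(27 + 20184\right) = 40895 \cdot 20211 = 826528845$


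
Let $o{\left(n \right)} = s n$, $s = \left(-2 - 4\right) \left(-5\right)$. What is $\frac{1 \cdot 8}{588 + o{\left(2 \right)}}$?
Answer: $\frac{1}{81} \approx 0.012346$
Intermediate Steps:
$s = 30$ ($s = \left(-6\right) \left(-5\right) = 30$)
$o{\left(n \right)} = 30 n$
$\frac{1 \cdot 8}{588 + o{\left(2 \right)}} = \frac{1 \cdot 8}{588 + 30 \cdot 2} = \frac{8}{588 + 60} = \frac{8}{648} = 8 \cdot \frac{1}{648} = \frac{1}{81}$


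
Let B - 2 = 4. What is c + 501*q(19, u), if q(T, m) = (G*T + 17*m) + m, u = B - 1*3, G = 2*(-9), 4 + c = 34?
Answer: -144258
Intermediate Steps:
B = 6 (B = 2 + 4 = 6)
c = 30 (c = -4 + 34 = 30)
G = -18
u = 3 (u = 6 - 1*3 = 6 - 3 = 3)
q(T, m) = -18*T + 18*m (q(T, m) = (-18*T + 17*m) + m = -18*T + 18*m)
c + 501*q(19, u) = 30 + 501*(-18*19 + 18*3) = 30 + 501*(-342 + 54) = 30 + 501*(-288) = 30 - 144288 = -144258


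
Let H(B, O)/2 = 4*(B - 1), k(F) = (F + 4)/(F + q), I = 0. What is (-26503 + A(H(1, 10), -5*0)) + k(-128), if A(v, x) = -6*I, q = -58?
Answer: -79507/3 ≈ -26502.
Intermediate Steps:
k(F) = (4 + F)/(-58 + F) (k(F) = (F + 4)/(F - 58) = (4 + F)/(-58 + F))
H(B, O) = -8 + 8*B (H(B, O) = 2*(4*(B - 1)) = 2*(4*(-1 + B)) = 2*(-4 + 4*B) = -8 + 8*B)
A(v, x) = 0 (A(v, x) = -6*0 = 0)
(-26503 + A(H(1, 10), -5*0)) + k(-128) = (-26503 + 0) + (4 - 128)/(-58 - 128) = -26503 - 124/(-186) = -26503 - 1/186*(-124) = -26503 + 2/3 = -79507/3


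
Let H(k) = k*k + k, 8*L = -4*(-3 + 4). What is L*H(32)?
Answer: -528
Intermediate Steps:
L = -½ (L = (-4*(-3 + 4))/8 = (-4*1)/8 = (⅛)*(-4) = -½ ≈ -0.50000)
H(k) = k + k² (H(k) = k² + k = k + k²)
L*H(32) = -16*(1 + 32) = -16*33 = -½*1056 = -528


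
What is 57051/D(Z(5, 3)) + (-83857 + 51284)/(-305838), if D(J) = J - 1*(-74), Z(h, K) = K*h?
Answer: 17451262735/27219582 ≈ 641.13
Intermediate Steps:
D(J) = 74 + J (D(J) = J + 74 = 74 + J)
57051/D(Z(5, 3)) + (-83857 + 51284)/(-305838) = 57051/(74 + 3*5) + (-83857 + 51284)/(-305838) = 57051/(74 + 15) - 32573*(-1/305838) = 57051/89 + 32573/305838 = 17451262735/27219582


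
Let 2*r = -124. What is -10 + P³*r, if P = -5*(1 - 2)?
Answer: -7760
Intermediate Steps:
r = -62 (r = (½)*(-124) = -62)
P = 5 (P = -5*(-1) = 5)
-10 + P³*r = -10 + 5³*(-62) = -10 + 125*(-62) = -10 - 7750 = -7760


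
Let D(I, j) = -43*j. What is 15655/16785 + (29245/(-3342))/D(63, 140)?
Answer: 4206017567/4502596392 ≈ 0.93413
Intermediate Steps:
15655/16785 + (29245/(-3342))/D(63, 140) = 15655/16785 + (29245/(-3342))/((-43*140)) = 15655*(1/16785) + (29245*(-1/3342))/(-6020) = 3131/3357 - 29245/3342*(-1/6020) = 3131/3357 + 5849/4023768 = 4206017567/4502596392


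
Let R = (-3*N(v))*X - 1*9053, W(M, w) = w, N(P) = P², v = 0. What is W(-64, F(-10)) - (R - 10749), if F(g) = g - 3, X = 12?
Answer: 19789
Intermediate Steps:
F(g) = -3 + g
R = -9053 (R = -3*0²*12 - 1*9053 = -3*0*12 - 9053 = 0*12 - 9053 = 0 - 9053 = -9053)
W(-64, F(-10)) - (R - 10749) = (-3 - 10) - (-9053 - 10749) = -13 - 1*(-19802) = -13 + 19802 = 19789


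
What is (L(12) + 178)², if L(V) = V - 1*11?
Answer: 32041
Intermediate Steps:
L(V) = -11 + V (L(V) = V - 11 = -11 + V)
(L(12) + 178)² = ((-11 + 12) + 178)² = (1 + 178)² = 179² = 32041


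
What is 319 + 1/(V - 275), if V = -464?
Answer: 235740/739 ≈ 319.00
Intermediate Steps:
319 + 1/(V - 275) = 319 + 1/(-464 - 275) = 319 + 1/(-739) = 319 - 1/739 = 235740/739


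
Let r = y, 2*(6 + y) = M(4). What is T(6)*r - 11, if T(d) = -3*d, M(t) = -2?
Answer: 115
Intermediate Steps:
y = -7 (y = -6 + (1/2)*(-2) = -6 - 1 = -7)
r = -7
T(6)*r - 11 = -3*6*(-7) - 11 = -18*(-7) - 11 = 126 - 11 = 115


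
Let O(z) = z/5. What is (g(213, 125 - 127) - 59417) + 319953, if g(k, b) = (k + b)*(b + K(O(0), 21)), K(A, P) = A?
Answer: 260114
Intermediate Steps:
O(z) = z/5 (O(z) = z*(1/5) = z/5)
g(k, b) = b*(b + k) (g(k, b) = (k + b)*(b + (1/5)*0) = (b + k)*(b + 0) = (b + k)*b = b*(b + k))
(g(213, 125 - 127) - 59417) + 319953 = ((125 - 127)*((125 - 127) + 213) - 59417) + 319953 = (-2*(-2 + 213) - 59417) + 319953 = (-2*211 - 59417) + 319953 = (-422 - 59417) + 319953 = -59839 + 319953 = 260114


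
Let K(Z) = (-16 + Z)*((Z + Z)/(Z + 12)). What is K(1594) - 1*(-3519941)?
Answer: 2829027955/803 ≈ 3.5231e+6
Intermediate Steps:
K(Z) = 2*Z*(-16 + Z)/(12 + Z) (K(Z) = (-16 + Z)*((2*Z)/(12 + Z)) = (-16 + Z)*(2*Z/(12 + Z)) = 2*Z*(-16 + Z)/(12 + Z))
K(1594) - 1*(-3519941) = 2*1594*(-16 + 1594)/(12 + 1594) - 1*(-3519941) = 2*1594*1578/1606 + 3519941 = 2*1594*(1/1606)*1578 + 3519941 = 2515332/803 + 3519941 = 2829027955/803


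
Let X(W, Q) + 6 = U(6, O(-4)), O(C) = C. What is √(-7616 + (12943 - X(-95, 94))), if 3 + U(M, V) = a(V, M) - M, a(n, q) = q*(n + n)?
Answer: 7*√110 ≈ 73.417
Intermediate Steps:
a(n, q) = 2*n*q (a(n, q) = q*(2*n) = 2*n*q)
U(M, V) = -3 - M + 2*M*V (U(M, V) = -3 + (2*V*M - M) = -3 + (2*M*V - M) = -3 + (-M + 2*M*V) = -3 - M + 2*M*V)
X(W, Q) = -63 (X(W, Q) = -6 + (-3 - 1*6 + 2*6*(-4)) = -6 + (-3 - 6 - 48) = -6 - 57 = -63)
√(-7616 + (12943 - X(-95, 94))) = √(-7616 + (12943 - 1*(-63))) = √(-7616 + (12943 + 63)) = √(-7616 + 13006) = √5390 = 7*√110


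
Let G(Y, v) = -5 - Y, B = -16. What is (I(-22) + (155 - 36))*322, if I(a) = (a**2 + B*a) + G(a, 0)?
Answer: 312984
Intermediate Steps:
I(a) = -5 + a**2 - 17*a (I(a) = (a**2 - 16*a) + (-5 - a) = -5 + a**2 - 17*a)
(I(-22) + (155 - 36))*322 = ((-5 + (-22)**2 - 17*(-22)) + (155 - 36))*322 = ((-5 + 484 + 374) + 119)*322 = (853 + 119)*322 = 972*322 = 312984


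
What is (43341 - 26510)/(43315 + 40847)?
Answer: 16831/84162 ≈ 0.19998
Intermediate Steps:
(43341 - 26510)/(43315 + 40847) = 16831/84162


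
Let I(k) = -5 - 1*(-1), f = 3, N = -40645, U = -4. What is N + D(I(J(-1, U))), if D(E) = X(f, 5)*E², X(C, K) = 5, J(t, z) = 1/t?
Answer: -40565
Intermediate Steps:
I(k) = -4 (I(k) = -5 + 1 = -4)
D(E) = 5*E²
N + D(I(J(-1, U))) = -40645 + 5*(-4)² = -40645 + 5*16 = -40645 + 80 = -40565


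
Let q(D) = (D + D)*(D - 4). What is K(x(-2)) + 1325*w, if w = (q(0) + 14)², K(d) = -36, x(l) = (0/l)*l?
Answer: 259664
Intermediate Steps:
x(l) = 0 (x(l) = 0*l = 0)
q(D) = 2*D*(-4 + D) (q(D) = (2*D)*(-4 + D) = 2*D*(-4 + D))
w = 196 (w = (2*0*(-4 + 0) + 14)² = (2*0*(-4) + 14)² = (0 + 14)² = 14² = 196)
K(x(-2)) + 1325*w = -36 + 1325*196 = -36 + 259700 = 259664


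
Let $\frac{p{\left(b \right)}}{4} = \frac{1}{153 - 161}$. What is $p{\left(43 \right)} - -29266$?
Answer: $\frac{58531}{2} \approx 29266.0$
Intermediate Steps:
$p{\left(b \right)} = - \frac{1}{2}$ ($p{\left(b \right)} = \frac{4}{153 - 161} = \frac{4}{-8} = 4 \left(- \frac{1}{8}\right) = - \frac{1}{2}$)
$p{\left(43 \right)} - -29266 = - \frac{1}{2} - -29266 = - \frac{1}{2} + 29266 = \frac{58531}{2}$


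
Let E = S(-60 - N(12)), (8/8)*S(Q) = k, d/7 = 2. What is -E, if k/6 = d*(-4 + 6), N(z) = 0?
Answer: -168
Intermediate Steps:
d = 14 (d = 7*2 = 14)
k = 168 (k = 6*(14*(-4 + 6)) = 6*(14*2) = 6*28 = 168)
S(Q) = 168
E = 168
-E = -1*168 = -168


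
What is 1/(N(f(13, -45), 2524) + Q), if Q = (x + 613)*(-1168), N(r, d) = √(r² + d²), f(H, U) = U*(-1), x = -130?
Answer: -564144/318252080135 - √6372601/318252080135 ≈ -1.7806e-6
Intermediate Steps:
f(H, U) = -U
N(r, d) = √(d² + r²)
Q = -564144 (Q = (-130 + 613)*(-1168) = 483*(-1168) = -564144)
1/(N(f(13, -45), 2524) + Q) = 1/(√(2524² + (-1*(-45))²) - 564144) = 1/(√(6370576 + 45²) - 564144) = 1/(√(6370576 + 2025) - 564144) = 1/(√6372601 - 564144) = 1/(-564144 + √6372601)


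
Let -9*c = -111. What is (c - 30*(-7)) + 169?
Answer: 1174/3 ≈ 391.33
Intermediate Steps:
c = 37/3 (c = -⅑*(-111) = 37/3 ≈ 12.333)
(c - 30*(-7)) + 169 = (37/3 - 30*(-7)) + 169 = (37/3 + 210) + 169 = 667/3 + 169 = 1174/3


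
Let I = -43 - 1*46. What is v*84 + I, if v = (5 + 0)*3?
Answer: 1171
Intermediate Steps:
v = 15 (v = 5*3 = 15)
I = -89 (I = -43 - 46 = -89)
v*84 + I = 15*84 - 89 = 1260 - 89 = 1171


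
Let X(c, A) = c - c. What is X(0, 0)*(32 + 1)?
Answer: 0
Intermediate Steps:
X(c, A) = 0
X(0, 0)*(32 + 1) = 0*(32 + 1) = 0*33 = 0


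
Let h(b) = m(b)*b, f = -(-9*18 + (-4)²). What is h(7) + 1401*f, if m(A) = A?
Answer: 204595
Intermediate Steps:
f = 146 (f = -(-162 + 16) = -1*(-146) = 146)
h(b) = b² (h(b) = b*b = b²)
h(7) + 1401*f = 7² + 1401*146 = 49 + 204546 = 204595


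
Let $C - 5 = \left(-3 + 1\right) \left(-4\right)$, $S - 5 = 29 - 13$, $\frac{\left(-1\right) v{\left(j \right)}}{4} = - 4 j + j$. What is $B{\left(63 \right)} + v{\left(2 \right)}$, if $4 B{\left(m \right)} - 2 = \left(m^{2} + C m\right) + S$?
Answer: $\frac{4907}{4} \approx 1226.8$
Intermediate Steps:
$v{\left(j \right)} = 12 j$ ($v{\left(j \right)} = - 4 \left(- 4 j + j\right) = - 4 \left(- 3 j\right) = 12 j$)
$S = 21$ ($S = 5 + \left(29 - 13\right) = 5 + 16 = 21$)
$C = 13$ ($C = 5 + \left(-3 + 1\right) \left(-4\right) = 5 - -8 = 5 + 8 = 13$)
$B{\left(m \right)} = \frac{23}{4} + \frac{m^{2}}{4} + \frac{13 m}{4}$ ($B{\left(m \right)} = \frac{1}{2} + \frac{\left(m^{2} + 13 m\right) + 21}{4} = \frac{1}{2} + \frac{21 + m^{2} + 13 m}{4} = \frac{1}{2} + \left(\frac{21}{4} + \frac{m^{2}}{4} + \frac{13 m}{4}\right) = \frac{23}{4} + \frac{m^{2}}{4} + \frac{13 m}{4}$)
$B{\left(63 \right)} + v{\left(2 \right)} = \left(\frac{23}{4} + \frac{63^{2}}{4} + \frac{13}{4} \cdot 63\right) + 12 \cdot 2 = \left(\frac{23}{4} + \frac{1}{4} \cdot 3969 + \frac{819}{4}\right) + 24 = \left(\frac{23}{4} + \frac{3969}{4} + \frac{819}{4}\right) + 24 = \frac{4811}{4} + 24 = \frac{4907}{4}$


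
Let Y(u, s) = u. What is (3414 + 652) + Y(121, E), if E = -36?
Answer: 4187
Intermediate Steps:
(3414 + 652) + Y(121, E) = (3414 + 652) + 121 = 4066 + 121 = 4187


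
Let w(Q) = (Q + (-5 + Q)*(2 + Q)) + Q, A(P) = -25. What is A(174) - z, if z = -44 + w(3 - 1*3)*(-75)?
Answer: -731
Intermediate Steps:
w(Q) = 2*Q + (-5 + Q)*(2 + Q)
z = 706 (z = -44 + (-10 + (3 - 1*3)² - (3 - 1*3))*(-75) = -44 + (-10 + (3 - 3)² - (3 - 3))*(-75) = -44 + (-10 + 0² - 1*0)*(-75) = -44 + (-10 + 0 + 0)*(-75) = -44 - 10*(-75) = -44 + 750 = 706)
A(174) - z = -25 - 1*706 = -25 - 706 = -731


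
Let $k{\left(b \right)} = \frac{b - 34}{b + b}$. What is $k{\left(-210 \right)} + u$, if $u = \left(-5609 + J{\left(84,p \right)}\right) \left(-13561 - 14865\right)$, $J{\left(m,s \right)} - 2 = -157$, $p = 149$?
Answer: $\frac{17203983781}{105} \approx 1.6385 \cdot 10^{8}$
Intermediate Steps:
$J{\left(m,s \right)} = -155$ ($J{\left(m,s \right)} = 2 - 157 = -155$)
$u = 163847464$ ($u = \left(-5609 - 155\right) \left(-13561 - 14865\right) = \left(-5764\right) \left(-28426\right) = 163847464$)
$k{\left(b \right)} = \frac{-34 + b}{2 b}$
$k{\left(-210 \right)} + u = \frac{-34 - 210}{2 \left(-210\right)} + 163847464 = \frac{1}{2} \left(- \frac{1}{210}\right) \left(-244\right) + 163847464 = \frac{61}{105} + 163847464 = \frac{17203983781}{105}$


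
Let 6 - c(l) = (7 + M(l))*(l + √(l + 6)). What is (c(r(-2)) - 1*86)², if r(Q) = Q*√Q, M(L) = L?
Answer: 4926 + 896*√(6 - 2*I*√2) - 2266*I*√2 - 968*I*√(3 - I*√2) ≈ 6792.8 - 5429.1*I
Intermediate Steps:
r(Q) = Q^(3/2)
c(l) = 6 - (7 + l)*(l + √(6 + l)) (c(l) = 6 - (7 + l)*(l + √(l + 6)) = 6 - (7 + l)*(l + √(6 + l)))
(c(r(-2)) - 1*86)² = ((6 - ((-2)^(3/2))² - (-14)*I*√2 - 7*√(6 + (-2)^(3/2)) - (-2)^(3/2)*√(6 + (-2)^(3/2))) - 1*86)² = ((6 - (-2*I*√2)² - (-14)*I*√2 - 7*√(6 - 2*I*√2) - (-2*I*√2)*√(6 - 2*I*√2)) - 86)² = ((6 - 1*(-8) + 14*I*√2 - 7*√(6 - 2*I*√2) + 2*I*√2*√(6 - 2*I*√2)) - 86)² = ((6 + 8 + 14*I*√2 - 7*√(6 - 2*I*√2) + 2*I*√2*√(6 - 2*I*√2)) - 86)² = ((14 - 7*√(6 - 2*I*√2) + 14*I*√2 + 2*I*√2*√(6 - 2*I*√2)) - 86)² = (-72 - 7*√(6 - 2*I*√2) + 14*I*√2 + 2*I*√2*√(6 - 2*I*√2))²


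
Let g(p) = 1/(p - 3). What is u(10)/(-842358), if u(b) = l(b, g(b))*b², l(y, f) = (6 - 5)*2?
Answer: -100/421179 ≈ -0.00023743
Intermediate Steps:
g(p) = 1/(-3 + p)
l(y, f) = 2 (l(y, f) = 1*2 = 2)
u(b) = 2*b²
u(10)/(-842358) = (2*10²)/(-842358) = (2*100)*(-1/842358) = 200*(-1/842358) = -100/421179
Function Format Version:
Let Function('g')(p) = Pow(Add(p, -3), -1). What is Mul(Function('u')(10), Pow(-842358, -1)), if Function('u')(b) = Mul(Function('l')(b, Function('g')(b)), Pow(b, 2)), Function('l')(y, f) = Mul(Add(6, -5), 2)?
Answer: Rational(-100, 421179) ≈ -0.00023743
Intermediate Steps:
Function('g')(p) = Pow(Add(-3, p), -1)
Function('l')(y, f) = 2 (Function('l')(y, f) = Mul(1, 2) = 2)
Function('u')(b) = Mul(2, Pow(b, 2))
Mul(Function('u')(10), Pow(-842358, -1)) = Mul(Mul(2, Pow(10, 2)), Pow(-842358, -1)) = Mul(Mul(2, 100), Rational(-1, 842358)) = Mul(200, Rational(-1, 842358)) = Rational(-100, 421179)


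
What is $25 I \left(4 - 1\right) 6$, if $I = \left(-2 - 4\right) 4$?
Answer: $-10800$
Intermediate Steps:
$I = -24$ ($I = \left(-6\right) 4 = -24$)
$25 I \left(4 - 1\right) 6 = 25 \left(-24\right) \left(4 - 1\right) 6 = - 600 \cdot 3 \cdot 6 = \left(-600\right) 18 = -10800$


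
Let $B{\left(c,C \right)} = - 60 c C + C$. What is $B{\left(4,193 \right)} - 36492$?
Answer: $-82619$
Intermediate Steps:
$B{\left(c,C \right)} = C - 60 C c$ ($B{\left(c,C \right)} = - 60 C c + C = C - 60 C c$)
$B{\left(4,193 \right)} - 36492 = 193 \left(1 - 240\right) - 36492 = 193 \left(-239\right) - 36492 = -46127 - 36492 = -82619$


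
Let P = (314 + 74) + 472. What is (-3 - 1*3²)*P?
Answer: -10320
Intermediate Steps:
P = 860 (P = 388 + 472 = 860)
(-3 - 1*3²)*P = (-3 - 1*3²)*860 = (-3 - 1*9)*860 = (-3 - 9)*860 = -12*860 = -10320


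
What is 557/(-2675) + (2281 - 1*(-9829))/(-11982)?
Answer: -19534112/16025925 ≈ -1.2189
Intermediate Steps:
557/(-2675) + (2281 - 1*(-9829))/(-11982) = 557*(-1/2675) + (2281 + 9829)*(-1/11982) = -557/2675 + 12110*(-1/11982) = -557/2675 - 6055/5991 = -19534112/16025925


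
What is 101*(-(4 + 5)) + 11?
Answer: -898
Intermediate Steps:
101*(-(4 + 5)) + 11 = 101*(-1*9) + 11 = 101*(-9) + 11 = -909 + 11 = -898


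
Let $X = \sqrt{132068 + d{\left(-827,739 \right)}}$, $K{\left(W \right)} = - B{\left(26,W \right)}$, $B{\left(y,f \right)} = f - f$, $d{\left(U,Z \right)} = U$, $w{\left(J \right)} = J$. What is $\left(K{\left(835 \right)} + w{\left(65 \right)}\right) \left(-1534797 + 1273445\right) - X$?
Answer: $-16987880 - \sqrt{131241} \approx -1.6988 \cdot 10^{7}$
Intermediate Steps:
$B{\left(y,f \right)} = 0$
$K{\left(W \right)} = 0$ ($K{\left(W \right)} = \left(-1\right) 0 = 0$)
$X = \sqrt{131241}$ ($X = \sqrt{132068 - 827} = \sqrt{131241} \approx 362.27$)
$\left(K{\left(835 \right)} + w{\left(65 \right)}\right) \left(-1534797 + 1273445\right) - X = \left(0 + 65\right) \left(-1534797 + 1273445\right) - \sqrt{131241} = 65 \left(-261352\right) - \sqrt{131241} = -16987880 - \sqrt{131241}$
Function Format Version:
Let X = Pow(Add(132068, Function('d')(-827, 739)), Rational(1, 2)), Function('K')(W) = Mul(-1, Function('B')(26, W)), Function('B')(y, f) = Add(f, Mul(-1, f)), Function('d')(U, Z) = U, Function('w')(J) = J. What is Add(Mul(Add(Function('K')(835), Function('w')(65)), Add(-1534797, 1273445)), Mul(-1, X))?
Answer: Add(-16987880, Mul(-1, Pow(131241, Rational(1, 2)))) ≈ -1.6988e+7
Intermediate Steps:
Function('B')(y, f) = 0
Function('K')(W) = 0 (Function('K')(W) = Mul(-1, 0) = 0)
X = Pow(131241, Rational(1, 2)) (X = Pow(Add(132068, -827), Rational(1, 2)) = Pow(131241, Rational(1, 2)) ≈ 362.27)
Add(Mul(Add(Function('K')(835), Function('w')(65)), Add(-1534797, 1273445)), Mul(-1, X)) = Add(Mul(Add(0, 65), Add(-1534797, 1273445)), Mul(-1, Pow(131241, Rational(1, 2)))) = Add(Mul(65, -261352), Mul(-1, Pow(131241, Rational(1, 2)))) = Add(-16987880, Mul(-1, Pow(131241, Rational(1, 2))))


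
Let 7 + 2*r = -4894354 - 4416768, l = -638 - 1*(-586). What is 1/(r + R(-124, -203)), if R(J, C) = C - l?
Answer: -2/9311431 ≈ -2.1479e-7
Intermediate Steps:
l = -52 (l = -638 + 586 = -52)
R(J, C) = 52 + C (R(J, C) = C - 1*(-52) = C + 52 = 52 + C)
r = -9311129/2 (r = -7/2 + (-4894354 - 4416768)/2 = -7/2 + (½)*(-9311122) = -7/2 - 4655561 = -9311129/2 ≈ -4.6556e+6)
1/(r + R(-124, -203)) = 1/(-9311129/2 + (52 - 203)) = 1/(-9311129/2 - 151) = 1/(-9311431/2) = -2/9311431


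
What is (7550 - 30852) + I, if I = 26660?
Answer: 3358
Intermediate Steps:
(7550 - 30852) + I = (7550 - 30852) + 26660 = -23302 + 26660 = 3358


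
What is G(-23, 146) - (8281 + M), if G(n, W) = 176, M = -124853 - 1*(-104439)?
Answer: 12309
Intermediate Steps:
M = -20414 (M = -124853 + 104439 = -20414)
G(-23, 146) - (8281 + M) = 176 - (8281 - 20414) = 176 - 1*(-12133) = 176 + 12133 = 12309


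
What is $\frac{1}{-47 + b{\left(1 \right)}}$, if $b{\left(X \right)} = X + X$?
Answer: $- \frac{1}{45} \approx -0.022222$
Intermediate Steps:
$b{\left(X \right)} = 2 X$
$\frac{1}{-47 + b{\left(1 \right)}} = \frac{1}{-47 + 2 \cdot 1} = \frac{1}{-47 + 2} = \frac{1}{-45} = - \frac{1}{45}$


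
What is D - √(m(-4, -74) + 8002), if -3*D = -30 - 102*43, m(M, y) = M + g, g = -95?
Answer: 1472 - √7903 ≈ 1383.1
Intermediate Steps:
m(M, y) = -95 + M (m(M, y) = M - 95 = -95 + M)
D = 1472 (D = -(-30 - 102*43)/3 = -(-30 - 4386)/3 = -⅓*(-4416) = 1472)
D - √(m(-4, -74) + 8002) = 1472 - √((-95 - 4) + 8002) = 1472 - √(-99 + 8002) = 1472 - √7903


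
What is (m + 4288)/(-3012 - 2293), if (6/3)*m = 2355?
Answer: -10931/10610 ≈ -1.0303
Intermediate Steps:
m = 2355/2 (m = (½)*2355 = 2355/2 ≈ 1177.5)
(m + 4288)/(-3012 - 2293) = (2355/2 + 4288)/(-3012 - 2293) = (10931/2)/(-5305) = (10931/2)*(-1/5305) = -10931/10610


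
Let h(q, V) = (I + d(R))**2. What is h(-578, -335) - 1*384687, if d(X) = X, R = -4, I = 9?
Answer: -384662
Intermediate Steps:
h(q, V) = 25 (h(q, V) = (9 - 4)**2 = 5**2 = 25)
h(-578, -335) - 1*384687 = 25 - 1*384687 = 25 - 384687 = -384662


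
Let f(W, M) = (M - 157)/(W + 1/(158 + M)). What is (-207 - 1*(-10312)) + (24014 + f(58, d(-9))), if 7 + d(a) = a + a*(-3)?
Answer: 334443883/9803 ≈ 34117.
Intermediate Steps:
d(a) = -7 - 2*a (d(a) = -7 + (a + a*(-3)) = -7 + (a - 3*a) = -7 - 2*a)
f(W, M) = (-157 + M)/(W + 1/(158 + M))
(-207 - 1*(-10312)) + (24014 + f(58, d(-9))) = (-207 - 1*(-10312)) + (24014 + (-24806 + (-7 - 2*(-9)) + (-7 - 2*(-9))²)/(1 + 158*58 + (-7 - 2*(-9))*58)) = (-207 + 10312) + (24014 + (-24806 + (-7 + 18) + (-7 + 18)²)/(1 + 9164 + (-7 + 18)*58)) = 10105 + (24014 + (-24806 + 11 + 11²)/(1 + 9164 + 11*58)) = 10105 + (24014 + (-24806 + 11 + 121)/(1 + 9164 + 638)) = 10105 + (24014 - 24674/9803) = 10105 + 235384568/9803 = 334443883/9803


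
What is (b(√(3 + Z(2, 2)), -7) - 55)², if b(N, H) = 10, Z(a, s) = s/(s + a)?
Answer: 2025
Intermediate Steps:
Z(a, s) = s/(a + s)
(b(√(3 + Z(2, 2)), -7) - 55)² = (10 - 55)² = (-45)² = 2025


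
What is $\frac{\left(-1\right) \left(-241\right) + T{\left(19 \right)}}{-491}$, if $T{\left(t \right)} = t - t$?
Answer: $- \frac{241}{491} \approx -0.49084$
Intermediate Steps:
$T{\left(t \right)} = 0$
$\frac{\left(-1\right) \left(-241\right) + T{\left(19 \right)}}{-491} = \frac{\left(-1\right) \left(-241\right) + 0}{-491} = \left(241 + 0\right) \left(- \frac{1}{491}\right) = 241 \left(- \frac{1}{491}\right) = - \frac{241}{491}$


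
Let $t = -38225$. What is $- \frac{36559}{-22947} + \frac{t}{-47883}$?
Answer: $\frac{79627384}{33296097} \approx 2.3915$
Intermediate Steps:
$- \frac{36559}{-22947} + \frac{t}{-47883} = - \frac{36559}{-22947} - \frac{38225}{-47883} = \left(-36559\right) \left(- \frac{1}{22947}\right) - - \frac{3475}{4353} = \frac{36559}{22947} + \frac{3475}{4353} = \frac{79627384}{33296097}$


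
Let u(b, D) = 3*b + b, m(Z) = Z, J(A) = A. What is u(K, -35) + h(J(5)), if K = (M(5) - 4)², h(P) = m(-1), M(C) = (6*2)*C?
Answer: 12543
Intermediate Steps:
M(C) = 12*C
h(P) = -1
K = 3136 (K = (12*5 - 4)² = (60 - 4)² = 56² = 3136)
u(b, D) = 4*b
u(K, -35) + h(J(5)) = 4*3136 - 1 = 12544 - 1 = 12543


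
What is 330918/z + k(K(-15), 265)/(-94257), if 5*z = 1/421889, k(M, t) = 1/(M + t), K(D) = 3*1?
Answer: 17633438370791366759/25260876 ≈ 6.9805e+11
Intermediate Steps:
K(D) = 3
z = 1/2109445 (z = (1/5)/421889 = (1/5)*(1/421889) = 1/2109445 ≈ 4.7406e-7)
330918/z + k(K(-15), 265)/(-94257) = 330918/(1/2109445) + 1/((3 + 265)*(-94257)) = 330918*2109445 - 1/94257/268 = 698053320510 + (1/268)*(-1/94257) = 698053320510 - 1/25260876 = 17633438370791366759/25260876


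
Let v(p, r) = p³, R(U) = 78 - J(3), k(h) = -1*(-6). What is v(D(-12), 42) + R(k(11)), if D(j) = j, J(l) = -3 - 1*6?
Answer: -1641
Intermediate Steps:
J(l) = -9 (J(l) = -3 - 6 = -9)
k(h) = 6
R(U) = 87 (R(U) = 78 - 1*(-9) = 78 + 9 = 87)
v(D(-12), 42) + R(k(11)) = (-12)³ + 87 = -1728 + 87 = -1641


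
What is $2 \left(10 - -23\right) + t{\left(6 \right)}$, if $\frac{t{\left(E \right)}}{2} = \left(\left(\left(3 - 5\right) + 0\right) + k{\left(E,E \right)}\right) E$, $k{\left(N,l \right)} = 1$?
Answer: $54$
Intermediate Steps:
$t{\left(E \right)} = - 2 E$ ($t{\left(E \right)} = 2 \left(\left(\left(3 - 5\right) + 0\right) + 1\right) E = 2 \left(\left(-2 + 0\right) + 1\right) E = 2 \left(-2 + 1\right) E = 2 \left(- E\right) = - 2 E$)
$2 \left(10 - -23\right) + t{\left(6 \right)} = 2 \left(10 - -23\right) - 12 = 2 \left(10 + 23\right) - 12 = 2 \cdot 33 - 12 = 66 - 12 = 54$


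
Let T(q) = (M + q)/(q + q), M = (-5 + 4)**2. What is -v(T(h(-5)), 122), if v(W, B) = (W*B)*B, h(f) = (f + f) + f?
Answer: -104188/15 ≈ -6945.9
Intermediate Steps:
M = 1 (M = (-1)**2 = 1)
h(f) = 3*f (h(f) = 2*f + f = 3*f)
T(q) = (1 + q)/(2*q) (T(q) = (1 + q)/(q + q) = (1 + q)/((2*q)) = (1 + q)*(1/(2*q)) = (1 + q)/(2*q))
v(W, B) = W*B**2 (v(W, B) = (B*W)*B = W*B**2)
-v(T(h(-5)), 122) = -(1 + 3*(-5))/(2*((3*(-5))))*122**2 = -(1/2)*(1 - 15)/(-15)*14884 = -(1/2)*(-1/15)*(-14)*14884 = -7*14884/15 = -1*104188/15 = -104188/15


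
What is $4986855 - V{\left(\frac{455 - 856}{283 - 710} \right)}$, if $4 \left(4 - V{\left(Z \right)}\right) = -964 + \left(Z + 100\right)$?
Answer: $\frac{8517172981}{1708} \approx 4.9866 \cdot 10^{6}$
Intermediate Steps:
$V{\left(Z \right)} = 220 - \frac{Z}{4}$ ($V{\left(Z \right)} = 4 - \frac{-964 + \left(Z + 100\right)}{4} = 4 - \frac{-964 + \left(100 + Z\right)}{4} = 4 - \frac{-864 + Z}{4} = 4 - \left(-216 + \frac{Z}{4}\right) = 220 - \frac{Z}{4}$)
$4986855 - V{\left(\frac{455 - 856}{283 - 710} \right)} = 4986855 - \left(220 - \frac{\left(455 - 856\right) \frac{1}{283 - 710}}{4}\right) = 4986855 - \left(220 - \frac{\left(-401\right) \frac{1}{-427}}{4}\right) = 4986855 - \left(220 - \frac{\left(-401\right) \left(- \frac{1}{427}\right)}{4}\right) = 4986855 - \left(220 - \frac{401}{1708}\right) = 4986855 - \frac{375359}{1708} = \frac{8517172981}{1708}$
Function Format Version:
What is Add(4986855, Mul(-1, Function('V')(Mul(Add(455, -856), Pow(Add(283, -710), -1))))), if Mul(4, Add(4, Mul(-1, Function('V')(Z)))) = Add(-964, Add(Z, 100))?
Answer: Rational(8517172981, 1708) ≈ 4.9866e+6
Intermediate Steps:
Function('V')(Z) = Add(220, Mul(Rational(-1, 4), Z)) (Function('V')(Z) = Add(4, Mul(Rational(-1, 4), Add(-964, Add(Z, 100)))) = Add(4, Mul(Rational(-1, 4), Add(-964, Add(100, Z)))) = Add(4, Mul(Rational(-1, 4), Add(-864, Z))) = Add(4, Add(216, Mul(Rational(-1, 4), Z))) = Add(220, Mul(Rational(-1, 4), Z)))
Add(4986855, Mul(-1, Function('V')(Mul(Add(455, -856), Pow(Add(283, -710), -1))))) = Add(4986855, Mul(-1, Add(220, Mul(Rational(-1, 4), Mul(Add(455, -856), Pow(Add(283, -710), -1)))))) = Add(4986855, Mul(-1, Add(220, Mul(Rational(-1, 4), Mul(-401, Pow(-427, -1)))))) = Add(4986855, Mul(-1, Add(220, Mul(Rational(-1, 4), Mul(-401, Rational(-1, 427)))))) = Add(4986855, Mul(-1, Add(220, Mul(Rational(-1, 4), Rational(401, 427))))) = Add(4986855, Mul(-1, Add(220, Rational(-401, 1708)))) = Add(4986855, Mul(-1, Rational(375359, 1708))) = Add(4986855, Rational(-375359, 1708)) = Rational(8517172981, 1708)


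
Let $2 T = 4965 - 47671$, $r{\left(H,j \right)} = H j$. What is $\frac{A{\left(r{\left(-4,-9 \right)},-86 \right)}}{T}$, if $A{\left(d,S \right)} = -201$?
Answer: $\frac{201}{21353} \approx 0.0094132$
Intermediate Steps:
$T = -21353$ ($T = \frac{4965 - 47671}{2} = \frac{1}{2} \left(-42706\right) = -21353$)
$\frac{A{\left(r{\left(-4,-9 \right)},-86 \right)}}{T} = - \frac{201}{-21353} = \left(-201\right) \left(- \frac{1}{21353}\right) = \frac{201}{21353}$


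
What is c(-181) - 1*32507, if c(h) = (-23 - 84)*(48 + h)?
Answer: -18276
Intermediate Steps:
c(h) = -5136 - 107*h (c(h) = -107*(48 + h) = -5136 - 107*h)
c(-181) - 1*32507 = (-5136 - 107*(-181)) - 1*32507 = (-5136 + 19367) - 32507 = 14231 - 32507 = -18276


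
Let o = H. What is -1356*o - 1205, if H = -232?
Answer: 313387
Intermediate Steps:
o = -232
-1356*o - 1205 = -1356*(-232) - 1205 = 314592 - 1205 = 313387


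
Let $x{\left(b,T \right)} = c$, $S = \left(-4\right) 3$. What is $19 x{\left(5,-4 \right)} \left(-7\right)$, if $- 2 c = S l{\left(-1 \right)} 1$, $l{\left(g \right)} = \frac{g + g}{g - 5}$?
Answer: $-266$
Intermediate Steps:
$S = -12$
$l{\left(g \right)} = \frac{2 g}{-5 + g}$
$c = 2$ ($c = - \frac{- 12 \cdot 2 \left(-1\right) \frac{1}{-5 - 1} \cdot 1}{2} = - \frac{- 12 \cdot 2 \left(-1\right) \frac{1}{-6} \cdot 1}{2} = - \frac{- 12 \cdot 2 \left(-1\right) \left(- \frac{1}{6}\right) 1}{2} = - \frac{\left(-12\right) \frac{1}{3} \cdot 1}{2} = - \frac{\left(-4\right) 1}{2} = \left(- \frac{1}{2}\right) \left(-4\right) = 2$)
$x{\left(b,T \right)} = 2$
$19 x{\left(5,-4 \right)} \left(-7\right) = 19 \cdot 2 \left(-7\right) = 38 \left(-7\right) = -266$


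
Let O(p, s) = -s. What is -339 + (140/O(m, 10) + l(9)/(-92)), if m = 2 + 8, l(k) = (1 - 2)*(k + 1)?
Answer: -16233/46 ≈ -352.89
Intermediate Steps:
l(k) = -1 - k (l(k) = -(1 + k) = -1 - k)
m = 10
-339 + (140/O(m, 10) + l(9)/(-92)) = -339 + (140/((-1*10)) + (-1 - 1*9)/(-92)) = -339 + (140/(-10) + (-1 - 9)*(-1/92)) = -339 + (140*(-⅒) - 10*(-1/92)) = -339 + (-14 + 5/46) = -339 - 639/46 = -16233/46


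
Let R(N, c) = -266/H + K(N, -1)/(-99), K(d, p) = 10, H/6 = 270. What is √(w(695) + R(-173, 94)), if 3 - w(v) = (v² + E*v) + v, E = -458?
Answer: 7*I*√3308482870/990 ≈ 406.7*I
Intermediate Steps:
H = 1620 (H = 6*270 = 1620)
w(v) = 3 - v² + 457*v (w(v) = 3 - ((v² - 458*v) + v) = 3 - (v² - 457*v) = 3 + (-v² + 457*v) = 3 - v² + 457*v)
R(N, c) = -2363/8910 (R(N, c) = -266/1620 + 10/(-99) = -266*1/1620 + 10*(-1/99) = -133/810 - 10/99 = -2363/8910)
√(w(695) + R(-173, 94)) = √((3 - 1*695² + 457*695) - 2363/8910) = √((3 - 1*483025 + 317615) - 2363/8910) = √((3 - 483025 + 317615) - 2363/8910) = √(-165407 - 2363/8910) = √(-1473778733/8910) = 7*I*√3308482870/990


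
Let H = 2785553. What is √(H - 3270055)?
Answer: I*√484502 ≈ 696.06*I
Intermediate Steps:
√(H - 3270055) = √(2785553 - 3270055) = √(-484502) = I*√484502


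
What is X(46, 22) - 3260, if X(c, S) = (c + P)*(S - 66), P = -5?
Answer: -5064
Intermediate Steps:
X(c, S) = (-66 + S)*(-5 + c) (X(c, S) = (c - 5)*(S - 66) = (-5 + c)*(-66 + S) = (-66 + S)*(-5 + c))
X(46, 22) - 3260 = (330 - 66*46 - 5*22 + 22*46) - 3260 = (330 - 3036 - 110 + 1012) - 3260 = -1804 - 3260 = -5064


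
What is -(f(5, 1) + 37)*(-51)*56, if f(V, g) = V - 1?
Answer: 117096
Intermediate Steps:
f(V, g) = -1 + V
-(f(5, 1) + 37)*(-51)*56 = -((-1 + 5) + 37)*(-51)*56 = -(4 + 37)*(-51)*56 = -41*(-51)*56 = -(-2091)*56 = -1*(-117096) = 117096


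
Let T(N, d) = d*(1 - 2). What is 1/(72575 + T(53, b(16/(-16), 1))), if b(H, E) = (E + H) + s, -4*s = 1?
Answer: 4/290301 ≈ 1.3779e-5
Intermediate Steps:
s = -¼ (s = -¼*1 = -¼ ≈ -0.25000)
b(H, E) = -¼ + E + H (b(H, E) = (E + H) - ¼ = -¼ + E + H)
T(N, d) = -d (T(N, d) = d*(-1) = -d)
1/(72575 + T(53, b(16/(-16), 1))) = 1/(72575 - (-¼ + 1 + 16/(-16))) = 1/(72575 - (-¼ + 1 + 16*(-1/16))) = 1/(72575 - (-¼ + 1 - 1)) = 1/(72575 - 1*(-¼)) = 1/(72575 + ¼) = 1/(290301/4) = 4/290301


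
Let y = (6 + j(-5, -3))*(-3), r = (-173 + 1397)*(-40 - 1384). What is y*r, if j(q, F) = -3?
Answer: 15686784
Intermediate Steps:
r = -1742976 (r = 1224*(-1424) = -1742976)
y = -9 (y = (6 - 3)*(-3) = 3*(-3) = -9)
y*r = -9*(-1742976) = 15686784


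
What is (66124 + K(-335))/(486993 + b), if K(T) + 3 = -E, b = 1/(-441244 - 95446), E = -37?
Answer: 35506337020/261364273169 ≈ 0.13585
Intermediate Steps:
b = -1/536690 (b = 1/(-536690) = -1/536690 ≈ -1.8633e-6)
K(T) = 34 (K(T) = -3 - 1*(-37) = -3 + 37 = 34)
(66124 + K(-335))/(486993 + b) = (66124 + 34)/(486993 - 1/536690) = 66158/(261364273169/536690) = 66158*(536690/261364273169) = 35506337020/261364273169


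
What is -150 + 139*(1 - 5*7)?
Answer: -4876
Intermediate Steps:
-150 + 139*(1 - 5*7) = -150 + 139*(1 - 35) = -150 + 139*(-34) = -150 - 4726 = -4876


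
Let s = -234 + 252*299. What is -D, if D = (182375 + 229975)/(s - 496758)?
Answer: 68725/70274 ≈ 0.97796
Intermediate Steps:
s = 75114 (s = -234 + 75348 = 75114)
D = -68725/70274 (D = (182375 + 229975)/(75114 - 496758) = 412350/(-421644) = 412350*(-1/421644) = -68725/70274 ≈ -0.97796)
-D = -1*(-68725/70274) = 68725/70274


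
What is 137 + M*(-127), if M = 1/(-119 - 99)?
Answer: 29993/218 ≈ 137.58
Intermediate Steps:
M = -1/218 (M = 1/(-218) = -1/218 ≈ -0.0045872)
137 + M*(-127) = 137 - 1/218*(-127) = 137 + 127/218 = 29993/218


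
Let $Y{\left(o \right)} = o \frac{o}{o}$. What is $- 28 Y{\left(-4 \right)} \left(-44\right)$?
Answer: $-4928$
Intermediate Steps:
$Y{\left(o \right)} = o$ ($Y{\left(o \right)} = o 1 = o$)
$- 28 Y{\left(-4 \right)} \left(-44\right) = \left(-28\right) \left(-4\right) \left(-44\right) = 112 \left(-44\right) = -4928$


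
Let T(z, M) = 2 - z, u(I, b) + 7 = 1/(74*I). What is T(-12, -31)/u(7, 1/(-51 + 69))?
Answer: -7252/3625 ≈ -2.0006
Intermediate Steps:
u(I, b) = -7 + 1/(74*I)
T(-12, -31)/u(7, 1/(-51 + 69)) = (2 - 1*(-12))/(-7 + (1/74)/7) = (2 + 12)/(-7 + (1/74)*(⅐)) = 14/(-7 + 1/518) = 14/(-3625/518) = 14*(-518/3625) = -7252/3625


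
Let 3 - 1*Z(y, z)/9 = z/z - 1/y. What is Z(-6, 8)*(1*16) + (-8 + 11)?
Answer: 267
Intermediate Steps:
Z(y, z) = 18 + 9/y (Z(y, z) = 27 - 9*(z/z - 1/y) = 27 - 9*(1 - 1/y) = 27 + (-9 + 9/y) = 18 + 9/y)
Z(-6, 8)*(1*16) + (-8 + 11) = (18 + 9/(-6))*(1*16) + (-8 + 11) = (18 + 9*(-⅙))*16 + 3 = (18 - 3/2)*16 + 3 = (33/2)*16 + 3 = 264 + 3 = 267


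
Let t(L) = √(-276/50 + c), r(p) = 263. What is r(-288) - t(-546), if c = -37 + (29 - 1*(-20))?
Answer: 263 - 9*√2/5 ≈ 260.45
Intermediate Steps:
c = 12 (c = -37 + (29 + 20) = -37 + 49 = 12)
t(L) = 9*√2/5 (t(L) = √(-276/50 + 12) = √(-276*1/50 + 12) = √(-138/25 + 12) = √(162/25) = 9*√2/5)
r(-288) - t(-546) = 263 - 9*√2/5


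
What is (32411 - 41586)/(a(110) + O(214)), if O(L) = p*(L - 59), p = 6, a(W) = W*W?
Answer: -1835/2606 ≈ -0.70414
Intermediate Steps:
a(W) = W²
O(L) = -354 + 6*L (O(L) = 6*(L - 59) = 6*(-59 + L) = -354 + 6*L)
(32411 - 41586)/(a(110) + O(214)) = (32411 - 41586)/(110² + (-354 + 6*214)) = -9175/(12100 + (-354 + 1284)) = -9175/(12100 + 930) = -9175/13030 = -9175*1/13030 = -1835/2606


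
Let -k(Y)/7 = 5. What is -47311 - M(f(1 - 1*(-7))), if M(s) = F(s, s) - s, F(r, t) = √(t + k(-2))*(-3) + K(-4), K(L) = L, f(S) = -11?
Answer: -47318 + 3*I*√46 ≈ -47318.0 + 20.347*I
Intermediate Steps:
k(Y) = -35 (k(Y) = -7*5 = -35)
F(r, t) = -4 - 3*√(-35 + t) (F(r, t) = √(t - 35)*(-3) - 4 = √(-35 + t)*(-3) - 4 = -3*√(-35 + t) - 4 = -4 - 3*√(-35 + t))
M(s) = -4 - s - 3*√(-35 + s) (M(s) = (-4 - 3*√(-35 + s)) - s = -4 - s - 3*√(-35 + s))
-47311 - M(f(1 - 1*(-7))) = -47311 - (-4 - 1*(-11) - 3*√(-35 - 11)) = -47311 - (-4 + 11 - 3*I*√46) = -47311 - (7 - 3*I*√46) = -47311 + (-7 + 3*I*√46) = -47318 + 3*I*√46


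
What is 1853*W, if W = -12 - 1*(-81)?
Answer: 127857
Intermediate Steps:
W = 69 (W = -12 + 81 = 69)
1853*W = 1853*69 = 127857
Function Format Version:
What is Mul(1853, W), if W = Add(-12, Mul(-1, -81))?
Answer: 127857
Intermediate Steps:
W = 69 (W = Add(-12, 81) = 69)
Mul(1853, W) = Mul(1853, 69) = 127857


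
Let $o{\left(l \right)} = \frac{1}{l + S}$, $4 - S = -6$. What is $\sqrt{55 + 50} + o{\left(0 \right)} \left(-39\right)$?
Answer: $- \frac{39}{10} + \sqrt{105} \approx 6.347$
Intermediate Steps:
$S = 10$ ($S = 4 - -6 = 4 + 6 = 10$)
$o{\left(l \right)} = \frac{1}{10 + l}$ ($o{\left(l \right)} = \frac{1}{l + 10} = \frac{1}{10 + l}$)
$\sqrt{55 + 50} + o{\left(0 \right)} \left(-39\right) = \sqrt{55 + 50} + \frac{1}{10 + 0} \left(-39\right) = \sqrt{105} + \frac{1}{10} \left(-39\right) = \sqrt{105} - \frac{39}{10} = - \frac{39}{10} + \sqrt{105}$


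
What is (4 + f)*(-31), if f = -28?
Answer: 744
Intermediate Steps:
(4 + f)*(-31) = (4 - 28)*(-31) = -24*(-31) = 744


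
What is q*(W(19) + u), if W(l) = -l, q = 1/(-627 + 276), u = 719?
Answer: -700/351 ≈ -1.9943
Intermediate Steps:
q = -1/351 (q = 1/(-351) = -1/351 ≈ -0.0028490)
q*(W(19) + u) = -(-1*19 + 719)/351 = -(-19 + 719)/351 = -1/351*700 = -700/351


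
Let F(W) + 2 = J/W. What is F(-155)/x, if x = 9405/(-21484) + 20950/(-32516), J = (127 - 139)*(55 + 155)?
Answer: -77192398712/5858246545 ≈ -13.177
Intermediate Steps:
J = -2520 (J = -12*210 = -2520)
x = -188975695/174643436 (x = 9405*(-1/21484) + 20950*(-1/32516) = -9405/21484 - 10475/16258 = -188975695/174643436 ≈ -1.0821)
F(W) = -2 - 2520/W
F(-155)/x = (-2 - 2520/(-155))/(-188975695/174643436) = (-2 - 2520*(-1/155))*(-174643436/188975695) = (-2 + 504/31)*(-174643436/188975695) = (442/31)*(-174643436/188975695) = -77192398712/5858246545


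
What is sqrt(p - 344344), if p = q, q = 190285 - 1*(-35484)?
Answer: 15*I*sqrt(527) ≈ 344.35*I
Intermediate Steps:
q = 225769 (q = 190285 + 35484 = 225769)
p = 225769
sqrt(p - 344344) = sqrt(225769 - 344344) = sqrt(-118575) = 15*I*sqrt(527)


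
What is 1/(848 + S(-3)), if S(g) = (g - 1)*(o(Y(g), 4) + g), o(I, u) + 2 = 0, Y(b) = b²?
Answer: 1/868 ≈ 0.0011521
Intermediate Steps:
o(I, u) = -2 (o(I, u) = -2 + 0 = -2)
S(g) = (-1 + g)*(-2 + g) (S(g) = (g - 1)*(-2 + g) = (-1 + g)*(-2 + g))
1/(848 + S(-3)) = 1/(848 + (2 + (-3)² - 3*(-3))) = 1/(848 + (2 + 9 + 9)) = 1/(848 + 20) = 1/868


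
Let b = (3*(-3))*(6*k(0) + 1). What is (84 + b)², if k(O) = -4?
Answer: 84681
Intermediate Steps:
b = 207 (b = (3*(-3))*(6*(-4) + 1) = -9*(-24 + 1) = -9*(-23) = 207)
(84 + b)² = (84 + 207)² = 291² = 84681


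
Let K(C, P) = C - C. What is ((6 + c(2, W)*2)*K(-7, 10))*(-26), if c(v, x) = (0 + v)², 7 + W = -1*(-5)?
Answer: 0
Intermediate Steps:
W = -2 (W = -7 - 1*(-5) = -7 + 5 = -2)
K(C, P) = 0
c(v, x) = v²
((6 + c(2, W)*2)*K(-7, 10))*(-26) = ((6 + 2²*2)*0)*(-26) = ((6 + 4*2)*0)*(-26) = ((6 + 8)*0)*(-26) = (14*0)*(-26) = 0*(-26) = 0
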